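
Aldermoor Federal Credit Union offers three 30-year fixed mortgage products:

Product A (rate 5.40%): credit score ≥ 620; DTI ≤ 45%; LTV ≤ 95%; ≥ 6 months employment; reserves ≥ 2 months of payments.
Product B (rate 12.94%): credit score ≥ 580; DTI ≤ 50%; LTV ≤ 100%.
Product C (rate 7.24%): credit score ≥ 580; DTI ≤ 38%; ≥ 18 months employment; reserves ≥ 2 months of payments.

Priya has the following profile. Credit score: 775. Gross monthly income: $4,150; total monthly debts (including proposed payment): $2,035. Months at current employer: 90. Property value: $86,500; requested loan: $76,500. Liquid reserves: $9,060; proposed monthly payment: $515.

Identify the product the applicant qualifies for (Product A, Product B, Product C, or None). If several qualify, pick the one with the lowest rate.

Product B

DTI = 2,035/4,150 = 49%.
LTV = 76,500/86,500 = 88.4%.
Reserves = 9,060/515 = 17.6 months.
Product A: score 775 ≥ 620; DTI 49% > 45%; LTV 88.4% ≤ 95%; employment 90 ≥ 6 mo; reserves 17.6 ≥ 2 mo → does not qualify.
Product B: score 775 ≥ 580; DTI 49% ≤ 50%; LTV 88.4% ≤ 100% → qualifies.
Product C: score 775 ≥ 580; DTI 49% > 38%; employment 90 ≥ 18 mo; reserves 17.6 ≥ 2 mo → does not qualify.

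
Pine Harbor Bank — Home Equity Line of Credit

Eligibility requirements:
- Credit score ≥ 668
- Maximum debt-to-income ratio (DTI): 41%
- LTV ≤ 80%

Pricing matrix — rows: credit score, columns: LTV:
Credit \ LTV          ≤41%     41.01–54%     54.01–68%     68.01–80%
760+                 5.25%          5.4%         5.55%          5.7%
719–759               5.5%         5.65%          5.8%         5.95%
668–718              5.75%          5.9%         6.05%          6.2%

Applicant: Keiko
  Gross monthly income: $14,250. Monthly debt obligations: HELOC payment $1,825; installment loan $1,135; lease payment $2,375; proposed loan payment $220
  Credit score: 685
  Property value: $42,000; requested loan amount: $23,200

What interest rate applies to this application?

6.05%

Credit score 685 ≥ 668; Total monthly debts = (1,825 + 1,135 + 2,375 + 220) = 5,555. DTI = 5,555/14,250 = 39% ≤ 41%
LTV: 23,200 ÷ 42,000 = 55.2%, within 80% cap
Credit 685 → row 668–718; LTV 55.2% → column 54.01–68%. Grid cell → 6.05%.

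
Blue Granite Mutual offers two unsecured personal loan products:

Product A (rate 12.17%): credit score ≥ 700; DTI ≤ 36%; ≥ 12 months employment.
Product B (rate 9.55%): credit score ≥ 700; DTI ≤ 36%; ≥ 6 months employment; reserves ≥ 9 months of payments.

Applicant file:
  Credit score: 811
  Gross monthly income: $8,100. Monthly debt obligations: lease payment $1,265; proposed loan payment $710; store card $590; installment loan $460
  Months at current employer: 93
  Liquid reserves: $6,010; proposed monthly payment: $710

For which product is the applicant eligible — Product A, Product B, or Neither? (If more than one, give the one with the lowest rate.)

Neither

Total debts = (1,265 + 710 + 590 + 460) = 3,025; DTI = 3,025/8,100 = 37.3%.
Reserves = 6,010/710 = 8.5 months.
Product A: score 811 ≥ 700; DTI 37.3% > 36%; employment 93 ≥ 12 mo → does not qualify.
Product B: score 811 ≥ 700; DTI 37.3% > 36%; employment 93 ≥ 6 mo; reserves 8.5 < 9 mo → does not qualify.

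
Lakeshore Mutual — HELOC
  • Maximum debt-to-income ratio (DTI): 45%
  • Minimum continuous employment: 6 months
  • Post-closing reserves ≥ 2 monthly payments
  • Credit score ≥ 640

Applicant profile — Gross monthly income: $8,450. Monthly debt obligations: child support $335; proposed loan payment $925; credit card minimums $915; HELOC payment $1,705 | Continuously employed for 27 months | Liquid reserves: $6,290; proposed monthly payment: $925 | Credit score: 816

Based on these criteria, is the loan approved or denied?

Total monthly debts = (335 + 925 + 915 + 1,705) = 3,880. DTI: 3,880 ÷ 8,450 = 45.9%, exceeds the 45% cap
Employment 27 ≥ 6 months
Reserves = 6,290/925 = 6.8 months ≥ 2
Credit score 816 ≥ 640 (meets)
Fails on DTI.

Denied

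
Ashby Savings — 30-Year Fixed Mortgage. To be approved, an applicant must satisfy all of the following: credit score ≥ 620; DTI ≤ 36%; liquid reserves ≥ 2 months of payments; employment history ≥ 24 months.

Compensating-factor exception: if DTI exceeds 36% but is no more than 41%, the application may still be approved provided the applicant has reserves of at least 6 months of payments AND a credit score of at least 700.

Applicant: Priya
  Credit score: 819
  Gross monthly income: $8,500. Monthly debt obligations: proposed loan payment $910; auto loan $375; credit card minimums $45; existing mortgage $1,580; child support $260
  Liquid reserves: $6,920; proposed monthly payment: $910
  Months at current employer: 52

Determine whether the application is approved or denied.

Approved

Credit score 819 ≥ 620 (meets base)
Total debts = (910 + 375 + 45 + 1,580 + 260) = 3,170. DTI: 3,170 ÷ 8,500 = 37.3%, over the 36% base limit.
Reserves = 6,920/910 = 7.6 months ≥ 2
Employment 52 ≥ 24 months
37.3% falls in the override range (36%–41%), so the compensating-factor test applies.
Reserves 7.6 ≥ 6 months; credit score 819 ≥ 700.
Both compensating conditions met → exception applies.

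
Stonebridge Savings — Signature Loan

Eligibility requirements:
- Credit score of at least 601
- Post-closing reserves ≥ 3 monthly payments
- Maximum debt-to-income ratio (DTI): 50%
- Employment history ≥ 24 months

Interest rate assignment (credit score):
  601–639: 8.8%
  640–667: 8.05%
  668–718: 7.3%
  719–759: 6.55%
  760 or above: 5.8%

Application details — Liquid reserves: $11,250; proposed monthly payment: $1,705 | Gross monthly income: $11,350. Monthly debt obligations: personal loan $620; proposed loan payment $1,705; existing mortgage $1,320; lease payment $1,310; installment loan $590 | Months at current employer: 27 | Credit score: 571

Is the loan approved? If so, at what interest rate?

Denied

Credit score 571 < 601 (below minimum)
Liquid reserves cover 11,250/1,705 = 6.6 months — ≥ 3 required
Employment 27 ≥ 24 months
Total monthly debts = (620 + 1,705 + 1,320 + 1,310 + 590) = 5,545. Debt-to-income = 5,545/11,350 = 48.9% — meets 50% limit
Not all requirements met → denied.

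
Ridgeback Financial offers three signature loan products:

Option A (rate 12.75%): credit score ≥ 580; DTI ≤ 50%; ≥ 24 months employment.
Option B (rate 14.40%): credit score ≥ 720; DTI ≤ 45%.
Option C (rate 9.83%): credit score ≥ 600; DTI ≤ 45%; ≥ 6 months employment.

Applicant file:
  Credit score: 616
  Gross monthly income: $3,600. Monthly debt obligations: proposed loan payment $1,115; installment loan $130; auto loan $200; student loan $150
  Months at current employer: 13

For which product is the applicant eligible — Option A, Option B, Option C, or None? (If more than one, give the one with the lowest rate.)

Option C

Total debts = (1,115 + 130 + 200 + 150) = 1,595; DTI = 1,595/3,600 = 44.3%.
Option A: score 616 ≥ 580; DTI 44.3% ≤ 50%; employment 13 < 24 mo → does not qualify.
Option B: score 616 < 720; DTI 44.3% ≤ 45% → does not qualify.
Option C: score 616 ≥ 600; DTI 44.3% ≤ 45%; employment 13 ≥ 6 mo → qualifies.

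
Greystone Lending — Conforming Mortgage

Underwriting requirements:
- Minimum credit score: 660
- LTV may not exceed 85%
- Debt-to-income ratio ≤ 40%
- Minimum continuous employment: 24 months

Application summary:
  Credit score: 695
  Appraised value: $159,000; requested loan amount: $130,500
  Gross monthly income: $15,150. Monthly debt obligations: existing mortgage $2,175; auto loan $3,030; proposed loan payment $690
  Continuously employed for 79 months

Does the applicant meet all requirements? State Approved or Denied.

Approved

Credit score 695 ≥ 660 (meets)
LTV: 130,500 ÷ 159,000 = 82.1%, within 85% cap
Total monthly debts = (2,175 + 3,030 + 690) = 5,895. DTI = 5,895/15,150 = 38.9% ≤ 40%
Employment 79 ≥ 24 months
All criteria satisfied.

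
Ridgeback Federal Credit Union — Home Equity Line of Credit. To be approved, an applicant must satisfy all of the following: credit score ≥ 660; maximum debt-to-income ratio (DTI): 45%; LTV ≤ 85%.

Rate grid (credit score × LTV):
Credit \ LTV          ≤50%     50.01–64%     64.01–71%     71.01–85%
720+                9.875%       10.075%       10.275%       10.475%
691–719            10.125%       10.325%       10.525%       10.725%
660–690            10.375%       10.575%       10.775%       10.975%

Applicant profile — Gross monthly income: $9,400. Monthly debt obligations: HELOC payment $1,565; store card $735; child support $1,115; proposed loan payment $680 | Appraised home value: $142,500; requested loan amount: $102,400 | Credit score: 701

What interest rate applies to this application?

Credit score 701 ≥ 660; Total monthly debts = (1,565 + 735 + 1,115 + 680) = 4,095. DTI = 4,095/9,400 = 43.6% ≤ 45%
LTV: 102,400 ÷ 142,500 = 71.9%, within 85% cap
Score 701 is in the 691–719 band; LTV 71.9% is in the 71.01–85% band → 10.725%.

10.725%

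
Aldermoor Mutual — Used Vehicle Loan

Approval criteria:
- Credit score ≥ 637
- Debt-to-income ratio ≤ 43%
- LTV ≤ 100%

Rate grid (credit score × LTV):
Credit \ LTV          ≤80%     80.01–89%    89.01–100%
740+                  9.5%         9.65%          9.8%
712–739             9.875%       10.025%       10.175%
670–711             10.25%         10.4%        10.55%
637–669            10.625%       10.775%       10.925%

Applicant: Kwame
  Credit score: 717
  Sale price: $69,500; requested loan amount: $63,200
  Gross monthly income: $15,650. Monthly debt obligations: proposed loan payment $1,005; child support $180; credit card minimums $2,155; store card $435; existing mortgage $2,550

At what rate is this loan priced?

Credit score 717 ≥ 637; Total monthly debts = (1,005 + 180 + 2,155 + 435 + 2,550) = 6,325. Debt-to-income = 6,325/15,650 = 40.4% — meets 43% limit
LTV = 63,200/69,500 = 90.9% ≤ 100%
Credit 717 → row 712–739; LTV 90.9% → column 89.01–100%. Grid cell → 10.175%.

10.175%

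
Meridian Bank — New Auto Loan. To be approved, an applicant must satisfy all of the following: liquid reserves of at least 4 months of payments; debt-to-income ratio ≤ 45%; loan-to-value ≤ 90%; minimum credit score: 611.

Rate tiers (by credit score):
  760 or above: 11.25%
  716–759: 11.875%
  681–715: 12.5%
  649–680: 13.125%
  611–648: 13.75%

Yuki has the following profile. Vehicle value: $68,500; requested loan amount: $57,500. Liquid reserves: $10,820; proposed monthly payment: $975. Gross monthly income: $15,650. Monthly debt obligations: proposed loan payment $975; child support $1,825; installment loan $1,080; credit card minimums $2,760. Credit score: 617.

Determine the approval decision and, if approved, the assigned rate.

Credit score 617 ≥ 611 (meets minimum)
Liquid reserves cover 10,820/975 = 11.1 months — ≥ 4 required
Total monthly debts = (975 + 1,825 + 1,080 + 2,760) = 6,640. DTI: 6,640 ÷ 15,650 = 42.4%, within the 45% cap
LTV: 57,500 ÷ 68,500 = 83.9%, within 90% cap
All requirements met. Score 617 falls in the 611–648 tier → 13.75%.

Approved at 13.75%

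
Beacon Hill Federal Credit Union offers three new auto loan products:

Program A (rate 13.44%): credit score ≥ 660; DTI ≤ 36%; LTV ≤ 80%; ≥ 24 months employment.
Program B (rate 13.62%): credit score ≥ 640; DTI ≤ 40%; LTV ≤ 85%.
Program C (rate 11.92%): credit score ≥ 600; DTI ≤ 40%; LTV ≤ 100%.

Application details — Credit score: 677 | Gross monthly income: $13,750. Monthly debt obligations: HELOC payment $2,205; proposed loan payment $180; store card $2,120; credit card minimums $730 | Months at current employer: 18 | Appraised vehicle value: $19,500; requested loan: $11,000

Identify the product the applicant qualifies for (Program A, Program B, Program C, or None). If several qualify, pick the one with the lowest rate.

Program C

Total debts = (2,205 + 180 + 2,120 + 730) = 5,235; DTI = 5,235/13,750 = 38.1%.
LTV = 11,000/19,500 = 56.4%.
Program A: score 677 ≥ 660; DTI 38.1% > 36%; LTV 56.4% ≤ 80%; employment 18 < 24 mo → does not qualify.
Program B: score 677 ≥ 640; DTI 38.1% ≤ 40%; LTV 56.4% ≤ 85% → qualifies.
Program C: score 677 ≥ 600; DTI 38.1% ≤ 40%; LTV 56.4% ≤ 100% → qualifies.
Qualifying: Program B, Program C. Lowest rate is 11.92% → Program C.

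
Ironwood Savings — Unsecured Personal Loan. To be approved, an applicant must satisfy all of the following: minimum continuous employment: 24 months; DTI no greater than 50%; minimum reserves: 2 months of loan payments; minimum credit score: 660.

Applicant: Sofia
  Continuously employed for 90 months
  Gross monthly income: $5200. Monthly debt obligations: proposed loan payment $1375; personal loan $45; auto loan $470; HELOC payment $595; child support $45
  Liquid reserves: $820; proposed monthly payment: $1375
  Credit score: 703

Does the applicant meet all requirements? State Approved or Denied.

Employment 90 ≥ 24 months
Total monthly debts = (1,375 + 45 + 470 + 595 + 45) = 2,530. DTI = 2,530/5,200 = 48.7% ≤ 50%
Reserves = 820/1,375 = 0.6 months < 2
Credit score 703 ≥ 660 (meets)
Fails on reserves.

Denied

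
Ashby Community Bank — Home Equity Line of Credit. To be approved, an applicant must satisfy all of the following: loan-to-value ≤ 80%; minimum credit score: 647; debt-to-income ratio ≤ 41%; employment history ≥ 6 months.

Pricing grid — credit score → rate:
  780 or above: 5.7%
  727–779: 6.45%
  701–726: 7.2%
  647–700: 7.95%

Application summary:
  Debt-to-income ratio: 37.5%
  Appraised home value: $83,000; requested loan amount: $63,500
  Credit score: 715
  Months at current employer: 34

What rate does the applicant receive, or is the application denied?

Approved at 7.2%

Credit score 715 ≥ 647 (meets minimum)
DTI 37.5% is within the 41% limit
Employment 34 ≥ 6 months
LTV = 63,500/83,000 = 76.5% ≤ 80%
All requirements met. Score 715 falls in the 701–726 tier → 7.2%.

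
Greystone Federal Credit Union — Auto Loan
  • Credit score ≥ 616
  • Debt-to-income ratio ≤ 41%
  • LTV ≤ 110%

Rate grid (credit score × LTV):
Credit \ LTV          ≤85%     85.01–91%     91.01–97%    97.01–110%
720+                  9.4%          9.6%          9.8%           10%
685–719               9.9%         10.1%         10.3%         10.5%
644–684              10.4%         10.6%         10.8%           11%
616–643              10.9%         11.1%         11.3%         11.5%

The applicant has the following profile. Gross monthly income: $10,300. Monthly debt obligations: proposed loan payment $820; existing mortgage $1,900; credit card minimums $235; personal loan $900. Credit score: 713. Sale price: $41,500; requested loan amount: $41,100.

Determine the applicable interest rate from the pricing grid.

10.5%

Credit score 713 ≥ 616; Total monthly debts = (820 + 1,900 + 235 + 900) = 3,855. Debt-to-income = 3,855/10,300 = 37.4% — meets 41% limit
LTV: 41,100 ÷ 41,500 = 99%, within 110% cap
Row: 713 falls in 685–719. Column: 99% falls in 97.01–110%. Rate = 10.5%.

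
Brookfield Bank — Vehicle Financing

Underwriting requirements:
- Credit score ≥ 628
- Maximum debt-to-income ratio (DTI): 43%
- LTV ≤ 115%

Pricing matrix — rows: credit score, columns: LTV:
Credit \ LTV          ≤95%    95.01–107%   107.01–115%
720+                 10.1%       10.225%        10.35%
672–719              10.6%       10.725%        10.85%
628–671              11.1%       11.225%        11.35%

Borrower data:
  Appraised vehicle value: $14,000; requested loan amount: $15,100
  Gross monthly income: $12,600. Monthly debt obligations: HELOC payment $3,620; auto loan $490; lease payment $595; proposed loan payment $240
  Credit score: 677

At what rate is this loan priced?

Credit score 677 ≥ 628; Total monthly debts = (3,620 + 490 + 595 + 240) = 4,945. DTI: 4,945 ÷ 12,600 = 39.2%, within the 43% cap
Loan-to-value = 15,100/14,000 = 107.9% — pass (115% max)
Credit 677 → row 672–719; LTV 107.9% → column 107.01–115%. Grid cell → 10.85%.

10.85%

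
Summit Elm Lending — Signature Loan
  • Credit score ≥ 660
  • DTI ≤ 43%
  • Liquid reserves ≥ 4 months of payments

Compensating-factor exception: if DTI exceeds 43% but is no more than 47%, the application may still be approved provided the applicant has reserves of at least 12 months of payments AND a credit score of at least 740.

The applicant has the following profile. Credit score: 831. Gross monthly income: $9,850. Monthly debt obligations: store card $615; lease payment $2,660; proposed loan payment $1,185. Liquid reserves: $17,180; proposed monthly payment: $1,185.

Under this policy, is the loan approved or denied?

Approved

Credit score 831 ≥ 660 (meets base)
Total debts = (615 + 2,660 + 1,185) = 4,460. DTI: 4,460 ÷ 9,850 = 45.3%, over the 43% base limit.
Liquid reserves cover 17,180/1,185 = 14.5 months — ≥ 4 required
45.3% falls in the override range (43%–47%), so the compensating-factor test applies.
Override check — reserves: 14.5 mo (ok); score: 831 (ok).
Both override conditions satisfied; DTI exception granted.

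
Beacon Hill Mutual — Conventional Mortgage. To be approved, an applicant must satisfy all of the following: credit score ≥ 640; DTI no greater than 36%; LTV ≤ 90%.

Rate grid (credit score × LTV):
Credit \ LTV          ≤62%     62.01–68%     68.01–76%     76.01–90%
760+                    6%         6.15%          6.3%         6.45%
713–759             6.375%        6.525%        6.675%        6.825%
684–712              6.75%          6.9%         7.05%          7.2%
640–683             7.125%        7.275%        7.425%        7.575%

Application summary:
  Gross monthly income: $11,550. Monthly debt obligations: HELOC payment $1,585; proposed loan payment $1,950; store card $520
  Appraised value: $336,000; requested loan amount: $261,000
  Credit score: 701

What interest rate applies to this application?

7.2%

Credit score 701 ≥ 640; Total monthly debts = (1,585 + 1,950 + 520) = 4,055. DTI = 4,055/11,550 = 35.1% ≤ 36%
LTV: 261,000 ÷ 336,000 = 77.7%, within 90% cap
Score 701 is in the 684–712 band; LTV 77.7% is in the 76.01–90% band → 7.2%.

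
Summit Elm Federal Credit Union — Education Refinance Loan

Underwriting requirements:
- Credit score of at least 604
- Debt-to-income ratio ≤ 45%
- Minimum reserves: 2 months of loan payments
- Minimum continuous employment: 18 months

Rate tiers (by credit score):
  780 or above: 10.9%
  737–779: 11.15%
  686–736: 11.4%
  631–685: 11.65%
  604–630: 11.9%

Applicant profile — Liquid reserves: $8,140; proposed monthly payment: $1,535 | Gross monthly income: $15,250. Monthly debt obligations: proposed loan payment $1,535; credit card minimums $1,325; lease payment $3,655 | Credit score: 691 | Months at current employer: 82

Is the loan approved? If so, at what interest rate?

Approved at 11.4%

Credit score 691 ≥ 604 (meets minimum)
Employment 82 ≥ 18 months
Reserves = 8,140/1,535 = 5.3 months ≥ 2
Total monthly debts = (1,535 + 1,325 + 3,655) = 6,515. DTI = 6,515/15,250 = 42.7% ≤ 45%
All requirements met. Score 691 falls in the 686–736 tier → 11.4%.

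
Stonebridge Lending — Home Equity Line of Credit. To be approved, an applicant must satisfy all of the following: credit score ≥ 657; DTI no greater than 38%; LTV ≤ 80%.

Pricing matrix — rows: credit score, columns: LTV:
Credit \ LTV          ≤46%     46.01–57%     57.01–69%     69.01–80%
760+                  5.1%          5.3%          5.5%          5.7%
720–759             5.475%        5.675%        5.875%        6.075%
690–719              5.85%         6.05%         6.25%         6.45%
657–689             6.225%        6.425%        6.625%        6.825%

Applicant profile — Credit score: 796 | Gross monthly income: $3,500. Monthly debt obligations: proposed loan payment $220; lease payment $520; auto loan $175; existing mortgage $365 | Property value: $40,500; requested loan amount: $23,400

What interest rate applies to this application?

5.5%

Credit score 796 ≥ 657; Total monthly debts = (220 + 520 + 175 + 365) = 1,280. Debt-to-income = 1,280/3,500 = 36.6% — meets 38% limit
LTV: 23,400 ÷ 40,500 = 57.8%, within 80% cap
Row: 796 falls in 760+. Column: 57.8% falls in 57.01–69%. Rate = 5.5%.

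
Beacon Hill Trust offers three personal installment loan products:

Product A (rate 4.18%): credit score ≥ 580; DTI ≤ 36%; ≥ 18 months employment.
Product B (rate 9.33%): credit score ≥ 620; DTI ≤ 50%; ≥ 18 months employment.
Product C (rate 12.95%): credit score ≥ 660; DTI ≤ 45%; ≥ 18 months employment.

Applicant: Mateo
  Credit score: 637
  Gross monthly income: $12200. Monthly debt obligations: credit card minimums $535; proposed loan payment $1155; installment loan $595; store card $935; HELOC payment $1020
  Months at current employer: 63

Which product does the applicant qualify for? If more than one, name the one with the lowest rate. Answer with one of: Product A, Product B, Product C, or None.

Product A

Total debts = (535 + 1,155 + 595 + 935 + 1,020) = 4,240; DTI = 4,240/12,200 = 34.8%.
Product A: score 637 ≥ 580; DTI 34.8% ≤ 36%; employment 63 ≥ 18 mo → qualifies.
Product B: score 637 ≥ 620; DTI 34.8% ≤ 50%; employment 63 ≥ 18 mo → qualifies.
Product C: score 637 < 660; DTI 34.8% ≤ 45%; employment 63 ≥ 18 mo → does not qualify.
Qualifying: Product A, Product B. Lowest rate is 4.18% → Product A.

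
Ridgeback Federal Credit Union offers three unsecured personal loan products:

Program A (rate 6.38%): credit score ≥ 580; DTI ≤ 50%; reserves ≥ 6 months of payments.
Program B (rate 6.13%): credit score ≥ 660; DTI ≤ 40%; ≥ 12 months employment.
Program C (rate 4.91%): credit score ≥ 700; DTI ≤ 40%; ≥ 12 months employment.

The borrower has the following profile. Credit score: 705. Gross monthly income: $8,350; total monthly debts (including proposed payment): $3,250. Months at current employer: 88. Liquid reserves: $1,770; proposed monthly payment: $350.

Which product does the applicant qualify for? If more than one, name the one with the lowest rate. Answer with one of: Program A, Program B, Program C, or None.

DTI = 3,250/8,350 = 38.9%.
Reserves = 1,770/350 = 5.1 months.
Program A: score 705 ≥ 580; DTI 38.9% ≤ 50%; reserves 5.1 < 6 mo → does not qualify.
Program B: score 705 ≥ 660; DTI 38.9% ≤ 40%; employment 88 ≥ 12 mo → qualifies.
Program C: score 705 ≥ 700; DTI 38.9% ≤ 40%; employment 88 ≥ 12 mo → qualifies.
Qualifying: Program B, Program C. Lowest rate is 4.91% → Program C.

Program C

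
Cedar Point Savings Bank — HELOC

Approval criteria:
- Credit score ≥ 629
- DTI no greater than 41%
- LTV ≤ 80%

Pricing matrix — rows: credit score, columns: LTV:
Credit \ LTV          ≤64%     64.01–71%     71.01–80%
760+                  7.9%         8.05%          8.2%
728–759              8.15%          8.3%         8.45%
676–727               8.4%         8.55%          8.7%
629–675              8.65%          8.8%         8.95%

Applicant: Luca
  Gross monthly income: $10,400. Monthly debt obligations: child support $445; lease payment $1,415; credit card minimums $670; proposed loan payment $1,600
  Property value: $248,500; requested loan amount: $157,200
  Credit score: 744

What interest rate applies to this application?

Credit score 744 ≥ 629; Total monthly debts = (445 + 1,415 + 670 + 1,600) = 4,130. DTI: 4,130 ÷ 10,400 = 39.7%, within the 41% cap
Loan-to-value = 157,200/248,500 = 63.3% — pass (80% max)
Score 744 is in the 728–759 band; LTV 63.3% is in the ≤64% band → 8.15%.

8.15%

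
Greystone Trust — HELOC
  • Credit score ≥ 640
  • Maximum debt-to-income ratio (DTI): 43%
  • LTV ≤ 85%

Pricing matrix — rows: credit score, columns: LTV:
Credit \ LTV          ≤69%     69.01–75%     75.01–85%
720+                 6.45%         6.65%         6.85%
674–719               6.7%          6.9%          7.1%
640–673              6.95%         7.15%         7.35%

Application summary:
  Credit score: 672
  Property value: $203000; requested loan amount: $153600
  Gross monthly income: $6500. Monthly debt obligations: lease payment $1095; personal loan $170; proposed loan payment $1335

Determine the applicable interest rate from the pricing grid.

Credit score 672 ≥ 640; Total monthly debts = (1,095 + 170 + 1,335) = 2,600. DTI: 2,600 ÷ 6,500 = 40%, within the 43% cap
Loan-to-value = 153,600/203,000 = 75.7% — pass (85% max)
Row: 672 falls in 640–673. Column: 75.7% falls in 75.01–85%. Rate = 7.35%.

7.35%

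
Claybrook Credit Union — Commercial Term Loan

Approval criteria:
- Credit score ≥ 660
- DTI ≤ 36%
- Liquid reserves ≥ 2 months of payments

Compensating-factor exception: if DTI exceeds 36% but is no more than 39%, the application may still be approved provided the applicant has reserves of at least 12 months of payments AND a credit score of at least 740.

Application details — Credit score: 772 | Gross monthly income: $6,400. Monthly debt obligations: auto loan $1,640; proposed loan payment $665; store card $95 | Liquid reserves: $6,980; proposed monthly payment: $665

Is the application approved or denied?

Denied

Credit score 772 ≥ 660 (meets base)
Total debts = (1,640 + 665 + 95) = 2,400. DTI: 2,400 ÷ 6,400 = 37.5%, over the 36% base limit.
Reserves = 6,980/665 = 10.5 months ≥ 2
37.5% falls in the override range (36%–39%), so the compensating-factor test applies.
Override check — reserves: 10.5 mo (short of 12); score: 772 (ok).
Compensating-factor requirement not fully met.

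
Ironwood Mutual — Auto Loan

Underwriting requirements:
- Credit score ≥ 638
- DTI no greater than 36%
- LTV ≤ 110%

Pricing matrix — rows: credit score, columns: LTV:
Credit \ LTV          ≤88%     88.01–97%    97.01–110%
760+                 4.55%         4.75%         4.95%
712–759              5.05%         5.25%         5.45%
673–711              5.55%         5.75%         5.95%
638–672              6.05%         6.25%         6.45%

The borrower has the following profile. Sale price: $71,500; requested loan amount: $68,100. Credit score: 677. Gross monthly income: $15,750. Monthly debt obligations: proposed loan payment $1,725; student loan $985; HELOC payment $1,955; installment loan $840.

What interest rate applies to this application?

Credit score 677 ≥ 638; Total monthly debts = (1,725 + 985 + 1,955 + 840) = 5,505. DTI = 5,505/15,750 = 35% ≤ 36%
LTV = 68,100/71,500 = 95.2% ≤ 110%
Score 677 is in the 673–711 band; LTV 95.2% is in the 88.01–97% band → 5.75%.

5.75%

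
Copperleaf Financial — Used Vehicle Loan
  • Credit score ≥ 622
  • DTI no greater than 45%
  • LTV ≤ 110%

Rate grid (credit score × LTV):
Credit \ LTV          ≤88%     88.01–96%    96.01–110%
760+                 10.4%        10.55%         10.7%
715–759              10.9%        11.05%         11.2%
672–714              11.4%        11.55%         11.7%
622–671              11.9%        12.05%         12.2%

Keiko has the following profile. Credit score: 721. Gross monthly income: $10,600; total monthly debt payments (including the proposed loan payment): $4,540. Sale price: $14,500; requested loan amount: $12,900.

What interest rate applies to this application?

11.05%

Credit score 721 ≥ 622; DTI: 4,540 ÷ 10,600 = 42.8%, within the 45% cap
LTV: 12,900 ÷ 14,500 = 89%, within 110% cap
Credit 721 → row 715–759; LTV 89% → column 88.01–96%. Grid cell → 11.05%.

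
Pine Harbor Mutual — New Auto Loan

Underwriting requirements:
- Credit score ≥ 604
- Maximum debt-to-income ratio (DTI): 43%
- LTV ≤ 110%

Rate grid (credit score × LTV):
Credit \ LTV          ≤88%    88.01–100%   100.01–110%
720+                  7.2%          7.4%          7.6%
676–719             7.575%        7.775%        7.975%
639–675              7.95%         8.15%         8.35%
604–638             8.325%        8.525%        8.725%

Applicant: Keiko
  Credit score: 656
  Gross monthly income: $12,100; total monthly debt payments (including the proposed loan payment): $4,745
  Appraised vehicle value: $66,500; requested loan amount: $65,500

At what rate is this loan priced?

8.15%

Credit score 656 ≥ 604; DTI: 4,745 ÷ 12,100 = 39.2%, within the 43% cap
Loan-to-value = 65,500/66,500 = 98.5% — pass (110% max)
Credit 656 → row 639–675; LTV 98.5% → column 88.01–100%. Grid cell → 8.15%.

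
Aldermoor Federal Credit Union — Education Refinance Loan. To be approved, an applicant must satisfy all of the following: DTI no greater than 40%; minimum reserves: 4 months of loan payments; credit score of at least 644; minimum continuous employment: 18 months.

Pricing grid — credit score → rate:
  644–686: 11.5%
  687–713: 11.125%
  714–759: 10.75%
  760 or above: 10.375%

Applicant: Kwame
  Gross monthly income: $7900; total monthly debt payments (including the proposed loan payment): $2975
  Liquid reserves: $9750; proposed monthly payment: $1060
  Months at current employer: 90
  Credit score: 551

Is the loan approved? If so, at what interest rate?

Credit score 551 < 644 (below minimum)
Reserves = 9,750/1,060 = 9.2 months ≥ 4
DTI: 2,975 ÷ 7,900 = 37.7%, within the 40% cap
Employment 90 ≥ 18 months
Not all requirements met → denied.

Denied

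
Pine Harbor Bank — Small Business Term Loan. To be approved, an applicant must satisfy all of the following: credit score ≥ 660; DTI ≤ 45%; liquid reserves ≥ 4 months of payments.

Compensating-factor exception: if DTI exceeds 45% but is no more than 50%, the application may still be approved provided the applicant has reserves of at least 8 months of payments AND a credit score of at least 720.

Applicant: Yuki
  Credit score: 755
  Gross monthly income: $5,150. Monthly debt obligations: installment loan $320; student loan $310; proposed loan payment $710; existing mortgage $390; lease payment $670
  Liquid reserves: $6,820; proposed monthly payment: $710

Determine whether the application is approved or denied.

Approved

Credit score 755 ≥ 660 (meets base)
Total debts = (320 + 310 + 710 + 390 + 670) = 2,400. DTI = 2,400/5,150 = 46.6% > 45% — standard DTI limit exceeded.
Reserves = 6,820/710 = 9.6 months ≥ 4
DTI 46.6% is within the 45%–50% exception band; checking compensating factors.
Reserves 9.6 ≥ 8 months; credit score 755 ≥ 720.
Both compensating conditions met → exception applies.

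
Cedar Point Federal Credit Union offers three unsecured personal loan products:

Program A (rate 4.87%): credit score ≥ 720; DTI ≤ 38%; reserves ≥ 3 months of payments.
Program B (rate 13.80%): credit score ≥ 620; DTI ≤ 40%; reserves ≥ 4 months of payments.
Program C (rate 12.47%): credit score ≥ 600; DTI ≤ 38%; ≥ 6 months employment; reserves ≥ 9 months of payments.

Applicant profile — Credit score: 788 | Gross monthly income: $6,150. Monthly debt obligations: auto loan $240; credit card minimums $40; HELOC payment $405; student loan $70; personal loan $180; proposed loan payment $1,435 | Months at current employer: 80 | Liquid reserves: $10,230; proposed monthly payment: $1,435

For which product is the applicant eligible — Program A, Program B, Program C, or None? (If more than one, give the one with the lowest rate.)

Program B

Total debts = (240 + 40 + 405 + 70 + 180 + 1,435) = 2,370; DTI = 2,370/6,150 = 38.5%.
Reserves = 10,230/1,435 = 7.1 months.
Program A: score 788 ≥ 720; DTI 38.5% > 38%; reserves 7.1 ≥ 3 mo → does not qualify.
Program B: score 788 ≥ 620; DTI 38.5% ≤ 40%; reserves 7.1 ≥ 4 mo → qualifies.
Program C: score 788 ≥ 600; DTI 38.5% > 38%; employment 80 ≥ 6 mo; reserves 7.1 < 9 mo → does not qualify.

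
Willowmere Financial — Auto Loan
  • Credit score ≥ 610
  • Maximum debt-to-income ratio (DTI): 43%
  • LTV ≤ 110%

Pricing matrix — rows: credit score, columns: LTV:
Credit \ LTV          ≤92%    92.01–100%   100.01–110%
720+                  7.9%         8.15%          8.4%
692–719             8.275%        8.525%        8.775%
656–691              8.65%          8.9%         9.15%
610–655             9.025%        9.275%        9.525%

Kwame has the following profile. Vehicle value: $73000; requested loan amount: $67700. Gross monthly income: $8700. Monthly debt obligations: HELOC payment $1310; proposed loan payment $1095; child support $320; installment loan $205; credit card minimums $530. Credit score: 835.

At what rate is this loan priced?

Credit score 835 ≥ 610; Total monthly debts = (1,310 + 1,095 + 320 + 205 + 530) = 3,460. DTI: 3,460 ÷ 8,700 = 39.8%, within the 43% cap
LTV: 67,700 ÷ 73,000 = 92.7%, within 110% cap
Credit 835 → row 720+; LTV 92.7% → column 92.01–100%. Grid cell → 8.15%.

8.15%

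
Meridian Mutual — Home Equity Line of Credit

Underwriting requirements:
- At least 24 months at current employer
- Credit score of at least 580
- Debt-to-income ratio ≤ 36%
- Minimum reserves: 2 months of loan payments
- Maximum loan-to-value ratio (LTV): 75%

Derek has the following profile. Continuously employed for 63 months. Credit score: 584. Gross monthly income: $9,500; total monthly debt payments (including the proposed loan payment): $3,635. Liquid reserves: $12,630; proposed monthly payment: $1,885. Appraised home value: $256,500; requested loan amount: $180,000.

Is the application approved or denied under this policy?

Employment 63 ≥ 24 months
Credit score 584 ≥ 580 (meets)
DTI: 3,635 ÷ 9,500 = 38.3%, exceeds the 36% cap
Liquid reserves cover 12,630/1,885 = 6.7 months — ≥ 2 required
Loan-to-value = 180,000/256,500 = 70.2% — pass (75% max)
Fails on DTI.

Denied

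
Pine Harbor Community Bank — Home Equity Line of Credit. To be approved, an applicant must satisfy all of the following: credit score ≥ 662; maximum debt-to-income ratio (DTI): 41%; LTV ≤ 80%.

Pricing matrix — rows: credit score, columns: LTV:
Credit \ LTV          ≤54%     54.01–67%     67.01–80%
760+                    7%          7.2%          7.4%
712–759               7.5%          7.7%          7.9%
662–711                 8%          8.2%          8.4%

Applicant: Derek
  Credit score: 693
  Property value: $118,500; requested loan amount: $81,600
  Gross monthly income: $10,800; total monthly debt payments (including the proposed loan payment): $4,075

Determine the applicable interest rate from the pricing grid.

Credit score 693 ≥ 662; DTI = 4,075/10,800 = 37.7% ≤ 41%
Loan-to-value = 81,600/118,500 = 68.9% — pass (80% max)
Score 693 is in the 662–711 band; LTV 68.9% is in the 67.01–80% band → 8.4%.

8.4%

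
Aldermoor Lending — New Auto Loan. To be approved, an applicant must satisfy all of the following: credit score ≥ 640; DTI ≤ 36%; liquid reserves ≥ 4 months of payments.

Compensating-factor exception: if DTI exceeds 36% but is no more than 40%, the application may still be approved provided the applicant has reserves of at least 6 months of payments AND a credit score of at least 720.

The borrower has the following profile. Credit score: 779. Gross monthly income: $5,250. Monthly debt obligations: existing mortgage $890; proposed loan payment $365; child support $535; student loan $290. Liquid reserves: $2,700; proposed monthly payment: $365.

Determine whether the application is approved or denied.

Credit score 779 ≥ 640 (meets base)
Total debts = (890 + 365 + 535 + 290) = 2,080. DTI = 2,080/5,250 = 39.6% > 36% — standard DTI limit exceeded.
Reserves = 2,700/365 = 7.4 months ≥ 4
39.6% falls in the override range (36%–40%), so the compensating-factor test applies.
Override check — reserves: 7.4 mo (ok); score: 779 (ok).
Both override conditions satisfied; DTI exception granted.

Approved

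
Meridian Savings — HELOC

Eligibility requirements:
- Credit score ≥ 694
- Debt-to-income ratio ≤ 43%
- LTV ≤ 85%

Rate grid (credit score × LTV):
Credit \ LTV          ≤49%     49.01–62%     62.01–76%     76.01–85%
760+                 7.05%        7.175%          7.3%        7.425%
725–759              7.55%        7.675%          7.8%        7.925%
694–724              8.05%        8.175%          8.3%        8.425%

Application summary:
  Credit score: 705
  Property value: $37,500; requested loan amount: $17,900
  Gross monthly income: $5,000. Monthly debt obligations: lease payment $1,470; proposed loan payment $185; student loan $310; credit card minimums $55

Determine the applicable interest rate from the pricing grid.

Credit score 705 ≥ 694; Total monthly debts = (1,470 + 185 + 310 + 55) = 2,020. DTI: 2,020 ÷ 5,000 = 40.4%, within the 43% cap
Loan-to-value = 17,900/37,500 = 47.7% — pass (85% max)
Credit 705 → row 694–724; LTV 47.7% → column ≤49%. Grid cell → 8.05%.

8.05%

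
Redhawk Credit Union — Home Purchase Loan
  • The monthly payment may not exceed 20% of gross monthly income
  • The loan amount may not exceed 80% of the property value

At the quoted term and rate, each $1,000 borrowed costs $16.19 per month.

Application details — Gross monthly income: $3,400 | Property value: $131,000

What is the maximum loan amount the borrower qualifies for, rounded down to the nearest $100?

Payment cap: 20% × $3,400 = $680/month.
At $16.19 per $1,000, that supports 680/16.19 × 1,000 ≈ $42,001 → $42,000.
LTV cap: 80% × $131,000 = $104,800 → $104,800.
Binding constraint: payment-to-income.

$42,000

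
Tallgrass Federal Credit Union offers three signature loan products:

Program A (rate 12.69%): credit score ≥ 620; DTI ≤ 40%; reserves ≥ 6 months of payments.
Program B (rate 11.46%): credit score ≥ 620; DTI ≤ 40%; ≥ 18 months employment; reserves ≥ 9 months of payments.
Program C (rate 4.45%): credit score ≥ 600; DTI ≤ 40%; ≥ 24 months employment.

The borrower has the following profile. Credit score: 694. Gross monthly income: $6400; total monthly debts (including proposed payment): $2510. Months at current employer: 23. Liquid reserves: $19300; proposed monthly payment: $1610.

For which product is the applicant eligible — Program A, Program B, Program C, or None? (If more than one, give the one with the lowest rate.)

Program B

DTI = 2,510/6,400 = 39.2%.
Reserves = 19,300/1,610 = 12.0 months.
Program A: score 694 ≥ 620; DTI 39.2% ≤ 40%; reserves 12.0 ≥ 6 mo → qualifies.
Program B: score 694 ≥ 620; DTI 39.2% ≤ 40%; employment 23 ≥ 18 mo; reserves 12.0 ≥ 9 mo → qualifies.
Program C: score 694 ≥ 600; DTI 39.2% ≤ 40%; employment 23 < 24 mo → does not qualify.
Qualifying: Program A, Program B. Lowest rate is 11.46% → Program B.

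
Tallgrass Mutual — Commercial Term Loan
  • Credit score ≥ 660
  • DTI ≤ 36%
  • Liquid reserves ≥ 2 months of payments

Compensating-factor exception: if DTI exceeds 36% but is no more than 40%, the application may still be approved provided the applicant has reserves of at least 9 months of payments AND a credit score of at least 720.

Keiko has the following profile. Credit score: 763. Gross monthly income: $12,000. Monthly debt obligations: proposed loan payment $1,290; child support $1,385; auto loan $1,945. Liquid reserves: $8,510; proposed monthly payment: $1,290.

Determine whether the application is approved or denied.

Credit score 763 ≥ 660 (meets base)
Total debts = (1,290 + 1,385 + 1,945) = 4,620. DTI: 4,620 ÷ 12,000 = 38.5%, over the 36% base limit.
Reserves = 8,510/1,290 = 6.6 months ≥ 2
38.5% falls in the override range (36%–40%), so the compensating-factor test applies.
Reserves 6.6 < 9 months; credit score 763 ≥ 720.
Override conditions not both satisfied; exception does not apply.

Denied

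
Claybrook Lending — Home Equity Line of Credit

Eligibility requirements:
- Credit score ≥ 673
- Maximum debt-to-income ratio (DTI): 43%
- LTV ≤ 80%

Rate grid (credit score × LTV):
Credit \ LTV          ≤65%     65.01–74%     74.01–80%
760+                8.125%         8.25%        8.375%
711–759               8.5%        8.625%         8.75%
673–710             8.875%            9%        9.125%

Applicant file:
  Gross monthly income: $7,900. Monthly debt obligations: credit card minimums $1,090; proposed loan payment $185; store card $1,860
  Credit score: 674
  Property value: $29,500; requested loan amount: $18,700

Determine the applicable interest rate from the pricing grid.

8.875%

Credit score 674 ≥ 673; Total monthly debts = (1,090 + 185 + 1,860) = 3,135. Debt-to-income = 3,135/7,900 = 39.7% — meets 43% limit
LTV: 18,700 ÷ 29,500 = 63.4%, within 80% cap
Credit 674 → row 673–710; LTV 63.4% → column ≤65%. Grid cell → 8.875%.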